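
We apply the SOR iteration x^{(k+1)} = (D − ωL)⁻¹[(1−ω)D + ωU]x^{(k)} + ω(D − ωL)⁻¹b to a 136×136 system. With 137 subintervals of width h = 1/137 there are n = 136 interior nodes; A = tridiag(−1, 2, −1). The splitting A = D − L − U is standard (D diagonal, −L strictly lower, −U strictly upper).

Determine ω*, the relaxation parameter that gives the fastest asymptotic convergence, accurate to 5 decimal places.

[ρ_J] n=136: ρ(B_J) = cos(π/(n+1)) = cos(π/137) = 0.99974.
root = sin(π/137) = 0.022929  (since 1−cos² = sin²).
[ω*] 2 ÷ (1 + 0.022929) = 2 ÷ 1.022929 = 1.95517.
Hence ρ(B_{ω*}) = 1.95517 − 1 = 0.95517.

ω* = 1.95517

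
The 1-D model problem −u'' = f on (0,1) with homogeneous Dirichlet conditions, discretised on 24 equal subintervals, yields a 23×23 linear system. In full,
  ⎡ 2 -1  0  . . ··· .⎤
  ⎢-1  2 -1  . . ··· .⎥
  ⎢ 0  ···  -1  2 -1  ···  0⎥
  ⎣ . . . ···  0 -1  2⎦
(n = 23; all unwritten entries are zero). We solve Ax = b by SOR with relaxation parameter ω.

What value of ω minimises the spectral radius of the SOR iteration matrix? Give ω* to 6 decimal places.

ω* = 1.769088

½·tridiag(1,0,1) at n=23: λ_k = cos(kπ/24); max |λ| at k=1 ⇒ ρ_J = cos(π/24) ≈ 0.991445.
1 − cos²(π/24) = sin²(π/24) ⇒ √(1−ρ_J²) = sin(π/24) = 0.1305262.
ω* = 2/(1 + 0.1305262) = 2/1.1305262 = 1.769088.
and ρ(B_{ω*}) = 1.769088 − 1 = 0.769088.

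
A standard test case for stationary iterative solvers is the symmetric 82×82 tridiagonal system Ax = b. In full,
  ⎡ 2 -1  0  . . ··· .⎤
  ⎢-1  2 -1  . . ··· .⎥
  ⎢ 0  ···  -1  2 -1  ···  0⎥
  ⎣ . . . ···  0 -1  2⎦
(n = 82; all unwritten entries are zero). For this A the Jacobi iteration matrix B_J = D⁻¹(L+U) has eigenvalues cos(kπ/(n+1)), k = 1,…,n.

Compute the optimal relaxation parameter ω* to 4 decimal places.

ω* = 1.9271

spectrum of D⁻¹(L+U) = {cos(kπ/83) : 1≤k≤82}; ρ_J = cos(π/83) = 0.9993.
1 − cos²(π/83) = sin²(π/83) ⇒ √(1−ρ_J²) = sin(π/83) = 0.03784.
ω* = 2 / (1 + 0.03784) = 2 / 1.03784 ≈ 1.9271.
At ω = 1.9271 every |λ(B_ω)| = ω−1, so ρ_SOR = 0.9271.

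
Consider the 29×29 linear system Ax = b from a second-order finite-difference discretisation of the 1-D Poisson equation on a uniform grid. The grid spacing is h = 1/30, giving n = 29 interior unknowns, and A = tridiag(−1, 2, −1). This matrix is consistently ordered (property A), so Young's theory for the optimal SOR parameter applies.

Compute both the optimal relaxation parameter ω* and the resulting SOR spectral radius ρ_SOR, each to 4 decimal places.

½·tridiag(1,0,1) at n=29: λ_k = cos(kπ/30); max |λ| at k=1 ⇒ ρ_J = cos(π/30) ≈ 0.9945.
root = sin(π/30) = 0.10453  (since 1−cos² = sin²).
ω* = 2/(1 + 0.10453) = 2/1.10453 = 1.8107.
ρ(B_{ω*}) = ω*−1 = 0.8107

ω* = 1.8107, ρ_SOR = 0.8107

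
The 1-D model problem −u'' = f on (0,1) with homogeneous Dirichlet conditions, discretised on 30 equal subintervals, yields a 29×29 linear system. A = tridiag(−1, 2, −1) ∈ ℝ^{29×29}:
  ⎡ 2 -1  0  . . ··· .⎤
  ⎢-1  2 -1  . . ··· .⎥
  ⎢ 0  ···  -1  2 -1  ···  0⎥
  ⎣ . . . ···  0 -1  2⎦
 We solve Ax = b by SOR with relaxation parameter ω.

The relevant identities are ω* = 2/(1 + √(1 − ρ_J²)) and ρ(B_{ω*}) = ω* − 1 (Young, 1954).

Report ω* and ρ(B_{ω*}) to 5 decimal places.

ω* = 1.81073, ρ_SOR = 0.81073

ρ_J = max_k |cos(kπ/30)| = cos(π/30) = 0.99452
root = sin(π/30) = 0.104528  (since 1−cos² = sin²).
[ω*] 2 ÷ (1 + 0.104528) = 2 ÷ 1.104528 = 1.81073.
Hence ρ(B_{ω*}) = 1.81073 − 1 = 0.81073.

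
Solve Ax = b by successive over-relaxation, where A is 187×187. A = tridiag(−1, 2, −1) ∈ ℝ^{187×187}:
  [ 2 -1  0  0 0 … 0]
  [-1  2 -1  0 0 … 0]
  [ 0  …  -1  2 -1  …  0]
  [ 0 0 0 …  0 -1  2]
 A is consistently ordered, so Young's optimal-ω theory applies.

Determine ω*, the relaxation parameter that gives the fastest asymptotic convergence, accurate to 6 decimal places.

ω* = 1.967130

ρ_J = max_k |cos(kπ/188)| = cos(π/188) = 0.999860
root = sin(π/188) = 0.0167098  (since 1−cos² = sin²).
Young: ω* = 2/(1+√(1−ρ_J²)) = 2/(1+0.0167098) = 2/1.0167098 = 1.967130.
Hence ρ(B_{ω*}) = 1.967130 − 1 = 0.967130.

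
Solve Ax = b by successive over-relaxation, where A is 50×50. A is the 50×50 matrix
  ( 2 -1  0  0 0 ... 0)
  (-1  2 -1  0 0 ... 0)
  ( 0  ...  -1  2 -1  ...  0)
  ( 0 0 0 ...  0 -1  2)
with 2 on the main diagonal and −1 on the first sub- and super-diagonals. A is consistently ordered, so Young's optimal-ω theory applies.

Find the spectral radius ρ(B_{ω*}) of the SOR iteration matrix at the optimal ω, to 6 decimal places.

ρ_J = max_k |cos(kπ/51)| = cos(π/51) = 0.998103
1 − cos²(π/51) = sin²(π/51) ⇒ √(1−ρ_J²) = sin(π/51) = 0.0615609.
ω* = 2 / (1 + 0.0615609) = 2 / 1.0615609 ≈ 1.884018.
ρ_SOR = ω* − 1 ≈ 0.884018.

ρ_SOR = 0.884018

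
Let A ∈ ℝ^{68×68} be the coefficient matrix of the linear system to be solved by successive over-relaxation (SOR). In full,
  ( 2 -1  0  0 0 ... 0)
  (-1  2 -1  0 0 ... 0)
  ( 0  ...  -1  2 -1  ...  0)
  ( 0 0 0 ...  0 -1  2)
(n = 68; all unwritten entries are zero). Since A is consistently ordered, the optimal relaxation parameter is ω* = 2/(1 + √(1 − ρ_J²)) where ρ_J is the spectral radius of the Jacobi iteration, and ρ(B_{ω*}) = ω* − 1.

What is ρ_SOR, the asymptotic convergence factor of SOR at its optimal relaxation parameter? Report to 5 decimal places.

ρ_SOR = 0.91293

B_J for the 68×68 system has eigenvalues cos(kπ/69); ρ_J = cos(π/69) = 0.99896.
√(1−ρ_J²) = |sin(π/69)| = 0.045515
ω* = 2/(1 + 0.045515) = 2/1.045515 = 1.91293.
and ρ(B_{ω*}) = 1.91293 − 1 = 0.91293.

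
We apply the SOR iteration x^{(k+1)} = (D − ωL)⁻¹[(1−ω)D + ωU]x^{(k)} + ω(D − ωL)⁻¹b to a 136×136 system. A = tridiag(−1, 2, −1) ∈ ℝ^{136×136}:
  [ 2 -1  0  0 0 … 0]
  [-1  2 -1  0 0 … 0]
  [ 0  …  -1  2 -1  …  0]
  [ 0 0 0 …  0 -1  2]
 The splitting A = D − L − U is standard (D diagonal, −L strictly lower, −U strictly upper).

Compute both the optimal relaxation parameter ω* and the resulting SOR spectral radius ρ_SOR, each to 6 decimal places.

[ρ_J] n=136: ρ(B_J) = cos(π/(n+1)) = cos(π/137) = 0.999737.
1 − cos²(π/137) = sin²(π/137) ⇒ √(1−ρ_J²) = sin(π/137) = 0.0229293.
[ω*] 2 ÷ (1 + 0.0229293) = 2 ÷ 1.0229293 = 1.955169.
and ρ(B_{ω*}) = 1.955169 − 1 = 0.955169.

ω* = 1.955169, ρ_SOR = 0.955169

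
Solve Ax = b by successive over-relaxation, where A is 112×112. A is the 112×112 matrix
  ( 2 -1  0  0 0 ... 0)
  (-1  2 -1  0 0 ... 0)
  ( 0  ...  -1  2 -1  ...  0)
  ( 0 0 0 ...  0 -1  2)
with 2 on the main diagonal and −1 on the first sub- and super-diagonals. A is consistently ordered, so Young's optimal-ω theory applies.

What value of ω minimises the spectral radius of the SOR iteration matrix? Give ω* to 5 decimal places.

½·tridiag(1,0,1) at n=112: λ_k = cos(kπ/113); max |λ| at k=1 ⇒ ρ_J = cos(π/113) ≈ 0.99961.
√(1−ρ_J²) = |sin(π/113)| = 0.027798
ω* = 2/(1 + 0.027798) = 2/1.027798 = 1.94591.
ρ_SOR = ω* − 1 = 1.94591 − 1 = 0.94591.

ω* = 1.94591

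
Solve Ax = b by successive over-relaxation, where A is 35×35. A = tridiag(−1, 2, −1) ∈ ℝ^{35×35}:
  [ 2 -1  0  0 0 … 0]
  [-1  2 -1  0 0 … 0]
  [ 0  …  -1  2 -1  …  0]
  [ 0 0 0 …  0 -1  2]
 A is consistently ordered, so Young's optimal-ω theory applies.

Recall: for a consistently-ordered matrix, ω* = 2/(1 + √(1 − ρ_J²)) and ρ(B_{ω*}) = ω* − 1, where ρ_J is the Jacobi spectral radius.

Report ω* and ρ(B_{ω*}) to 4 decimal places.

spectrum of D⁻¹(L+U) = {cos(kπ/36) : 1≤k≤35}; ρ_J = cos(π/36) = 0.9962.
√(1−ρ_J²) = |sin(π/36)| = 0.08716
ω* = 2/(1+0.08716) = 1.8397
[ρ_SOR] ω* − 1 = 0.8397.

ω* = 1.8397, ρ_SOR = 0.8397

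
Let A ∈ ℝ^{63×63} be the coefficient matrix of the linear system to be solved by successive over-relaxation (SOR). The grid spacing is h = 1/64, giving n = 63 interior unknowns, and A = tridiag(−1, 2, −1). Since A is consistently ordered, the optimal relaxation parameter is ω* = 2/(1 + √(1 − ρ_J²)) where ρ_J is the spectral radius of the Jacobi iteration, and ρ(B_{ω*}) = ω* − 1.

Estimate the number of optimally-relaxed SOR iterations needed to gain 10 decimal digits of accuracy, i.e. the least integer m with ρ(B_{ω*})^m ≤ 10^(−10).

spectrum of D⁻¹(L+U) = {cos(kπ/64) : 1≤k≤63}; ρ_J = cos(π/64) = 0.9987955.
√(1−ρ_J²) = |sin(π/64)| = 0.0490677
Young: ω* = 2/(1+√(1−ρ_J²)) = 2/(1+0.0490677) = 2/1.0490677 = 1.9064547.
At ω = 1.9064547 every |λ(B_ω)| = ω−1, so ρ_SOR = 0.9064547.
ρ_SOR^m ≤ 10^(−10) ⇔ m ≥ 10·ln10/(−ln 0.9064547) = 23.0259/0.0982142 = 234.446; m = ⌈234.446⌉ = 235.

m = 235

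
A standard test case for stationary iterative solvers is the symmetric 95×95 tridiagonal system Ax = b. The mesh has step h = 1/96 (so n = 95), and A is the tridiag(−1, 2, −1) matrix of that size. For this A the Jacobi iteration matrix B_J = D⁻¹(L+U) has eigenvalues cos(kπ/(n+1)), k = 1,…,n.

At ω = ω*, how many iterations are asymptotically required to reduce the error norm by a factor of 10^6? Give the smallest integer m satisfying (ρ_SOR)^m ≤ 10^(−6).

m = 212

B_J for the 95×95 system has eigenvalues cos(kπ/96); ρ_J = cos(π/96) = 0.9994646.
root = sin(π/96) = 0.0327191  (since 1−cos² = sin²).
ω* = 2/(1+0.0327191) = 1.9366350
ρ(B_{ω*}) = ω*−1 = 0.9366350
Need (0.9366350)^m ≤ 10^(−6): m ≥ 6·ln10/|ln 0.9366350| = 13.8155/0.0654616 = 211.047 ⇒ m = 212.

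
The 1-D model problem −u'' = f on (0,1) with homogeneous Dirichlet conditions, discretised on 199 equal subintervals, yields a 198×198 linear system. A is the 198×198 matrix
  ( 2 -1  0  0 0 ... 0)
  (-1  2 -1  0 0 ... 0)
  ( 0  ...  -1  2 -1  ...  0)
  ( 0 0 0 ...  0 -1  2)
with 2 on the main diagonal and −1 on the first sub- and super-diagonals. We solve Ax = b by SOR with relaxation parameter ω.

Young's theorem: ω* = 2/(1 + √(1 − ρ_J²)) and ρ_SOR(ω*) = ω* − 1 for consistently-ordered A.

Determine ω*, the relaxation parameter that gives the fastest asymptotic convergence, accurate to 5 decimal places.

ω* = 1.96892

With n=198, ρ(Jacobi) = cos(π/199) = 0.99988.
root = sin(π/199) = 0.015786  (since 1−cos² = sin²).
ω* = 2/(1 + 0.015786) = 2/1.015786 = 1.96892.
ρ_SOR = ω* − 1 ≈ 0.96892.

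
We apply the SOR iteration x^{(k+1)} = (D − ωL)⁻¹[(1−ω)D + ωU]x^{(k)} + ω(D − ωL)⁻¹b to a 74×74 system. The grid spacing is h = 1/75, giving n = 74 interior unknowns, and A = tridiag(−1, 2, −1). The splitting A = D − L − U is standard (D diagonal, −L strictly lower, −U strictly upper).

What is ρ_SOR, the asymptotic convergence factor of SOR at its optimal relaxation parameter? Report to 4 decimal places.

ρ_SOR = 0.9196

½·tridiag(1,0,1) at n=74: λ_k = cos(kπ/75); max |λ| at k=1 ⇒ ρ_J = cos(π/75) ≈ 0.9991.
√(1 − cos²(π/75)) = sin(π/75) ≈ 0.04188.
ω* = 2/(1+0.04188) = 1.9196
At ω = 1.9196 every |λ(B_ω)| = ω−1, so ρ_SOR = 0.9196.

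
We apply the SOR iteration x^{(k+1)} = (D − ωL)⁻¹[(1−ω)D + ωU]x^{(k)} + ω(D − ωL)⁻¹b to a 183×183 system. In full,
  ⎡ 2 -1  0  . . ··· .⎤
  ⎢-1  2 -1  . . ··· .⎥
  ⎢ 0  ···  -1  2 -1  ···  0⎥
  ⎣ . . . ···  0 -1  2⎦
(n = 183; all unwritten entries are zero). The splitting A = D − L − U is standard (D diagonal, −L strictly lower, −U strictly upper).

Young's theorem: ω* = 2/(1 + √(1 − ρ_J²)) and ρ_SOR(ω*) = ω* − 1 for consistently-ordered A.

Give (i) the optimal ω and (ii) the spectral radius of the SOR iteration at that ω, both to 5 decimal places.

ω* = 1.96643, ρ_SOR = 0.96643

spectrum of D⁻¹(L+U) = {cos(kπ/184) : 1≤k≤183}; ρ_J = cos(π/184) = 0.99985.
root = sin(π/184) = 0.017073  (since 1−cos² = sin²).
So ω* = 2/1.017073 = 1.96643 (Young).
ρ_SOR = ω* − 1 ≈ 0.96643.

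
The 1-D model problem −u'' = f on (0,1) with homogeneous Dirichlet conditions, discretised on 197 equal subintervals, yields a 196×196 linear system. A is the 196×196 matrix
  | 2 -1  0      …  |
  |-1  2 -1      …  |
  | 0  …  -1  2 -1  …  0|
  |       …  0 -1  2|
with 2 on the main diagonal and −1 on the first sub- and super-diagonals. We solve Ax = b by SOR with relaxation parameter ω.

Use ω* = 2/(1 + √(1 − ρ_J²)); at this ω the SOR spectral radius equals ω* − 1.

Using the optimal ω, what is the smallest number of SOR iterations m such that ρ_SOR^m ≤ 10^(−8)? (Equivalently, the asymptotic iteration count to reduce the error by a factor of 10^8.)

n=196: λ(B_J) = 1 − λ(A)/2 = cos(kπ/197); k=1 gives ρ_J = 0.9998728.
1 − cos²(π/197) = sin²(π/197) ⇒ √(1−ρ_J²) = sin(π/197) = 0.0159465.
[ω*] 2 ÷ (1 + 0.0159465) = 2 ÷ 1.0159465 = 1.9686076.
and ρ(B_{ω*}) = 1.9686076 − 1 = 0.9686076.
m ≥ 8·ln10 / (−ln 0.9686076) = 577.529; smallest integer m = 578.

m = 578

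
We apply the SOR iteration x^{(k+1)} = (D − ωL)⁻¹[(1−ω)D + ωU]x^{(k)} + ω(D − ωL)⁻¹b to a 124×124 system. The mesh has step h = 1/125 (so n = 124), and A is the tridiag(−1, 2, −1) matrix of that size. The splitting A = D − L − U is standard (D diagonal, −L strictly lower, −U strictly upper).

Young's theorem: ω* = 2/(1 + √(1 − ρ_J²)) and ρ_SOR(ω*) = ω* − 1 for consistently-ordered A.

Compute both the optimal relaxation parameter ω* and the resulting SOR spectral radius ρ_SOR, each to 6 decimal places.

ρ_J = max_k |cos(kπ/125)| = cos(π/125) = 0.999684
√(1−ρ_J²) simplifies to sin(π/125) = 0.0251301.
[ω*] 2 ÷ (1 + 0.0251301) = 2 ÷ 1.0251301 = 1.950972.
ρ(B_{ω*}) = ω*−1 = 0.950972

ω* = 1.950972, ρ_SOR = 0.950972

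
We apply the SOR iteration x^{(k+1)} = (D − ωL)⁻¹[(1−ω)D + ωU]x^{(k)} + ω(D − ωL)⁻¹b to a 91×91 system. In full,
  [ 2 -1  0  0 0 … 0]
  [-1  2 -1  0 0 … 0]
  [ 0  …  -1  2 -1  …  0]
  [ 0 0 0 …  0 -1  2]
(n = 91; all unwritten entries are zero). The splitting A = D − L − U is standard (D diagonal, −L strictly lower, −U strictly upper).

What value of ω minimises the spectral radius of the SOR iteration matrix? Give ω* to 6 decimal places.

n=91: λ(B_J) = 1 − λ(A)/2 = cos(kπ/92); k=1 gives ρ_J = 0.999417.
√(1−ρ_J²) = |sin(π/92)| = 0.0341411
ω* = 2/(1 + 0.0341411) = 2/1.0341411 = 1.933972.
ρ(B_{ω*}) = ω*−1 = 0.933972

ω* = 1.933972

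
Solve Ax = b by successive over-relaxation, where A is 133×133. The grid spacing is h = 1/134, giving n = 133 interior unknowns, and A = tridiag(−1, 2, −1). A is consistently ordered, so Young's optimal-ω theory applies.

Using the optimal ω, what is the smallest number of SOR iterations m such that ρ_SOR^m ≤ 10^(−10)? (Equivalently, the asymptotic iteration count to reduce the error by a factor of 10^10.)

[ρ_J] n=133: ρ(B_J) = cos(π/(n+1)) = cos(π/134) = 0.9997252.
√(1 − cos²(π/134)) = sin(π/134) ≈ 0.0234426.
Young: ω* = 2/(1+√(1−ρ_J²)) = 2/(1+0.0234426) = 2/1.0234426 = 1.9541887.
At ω = 1.9541887 every |λ(B_ω)| = ω−1, so ρ_SOR = 0.9541887.
ρ_SOR^m ≤ 10^(−10) ⇔ m ≥ 10·ln10/(−ln 0.9541887) = 23.0259/0.0468938 = 491.022; m = ⌈491.022⌉ = 492.

m = 492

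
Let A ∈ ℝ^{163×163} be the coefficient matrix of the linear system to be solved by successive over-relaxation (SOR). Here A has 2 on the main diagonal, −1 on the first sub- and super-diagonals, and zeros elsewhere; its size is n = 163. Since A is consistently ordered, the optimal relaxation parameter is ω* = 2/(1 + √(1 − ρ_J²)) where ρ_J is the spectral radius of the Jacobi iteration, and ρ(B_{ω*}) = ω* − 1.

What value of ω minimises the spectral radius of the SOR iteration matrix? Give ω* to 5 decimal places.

½·tridiag(1,0,1) at n=163: λ_k = cos(kπ/164); max |λ| at k=1 ⇒ ρ_J = cos(π/164) ≈ 0.99982.
√(1−ρ_J²) simplifies to sin(π/164) = 0.019155.
[ω*] 2 ÷ (1 + 0.019155) = 2 ÷ 1.019155 = 1.96241.
ρ_SOR = ω* − 1 ≈ 0.96241.

ω* = 1.96241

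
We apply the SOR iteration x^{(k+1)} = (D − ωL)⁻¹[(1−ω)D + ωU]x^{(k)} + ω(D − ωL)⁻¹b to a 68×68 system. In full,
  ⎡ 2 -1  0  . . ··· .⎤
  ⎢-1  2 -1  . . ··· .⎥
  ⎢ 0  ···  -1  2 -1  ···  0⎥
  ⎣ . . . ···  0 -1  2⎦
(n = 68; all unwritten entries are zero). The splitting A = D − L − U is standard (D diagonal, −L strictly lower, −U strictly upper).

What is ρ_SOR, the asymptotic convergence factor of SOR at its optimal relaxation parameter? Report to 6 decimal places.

With n=68, ρ(Jacobi) = cos(π/69) = 0.998964.
√(1−ρ_J²) = |sin(π/69)| = 0.0455146
Then 2/(1+√(1−ρ_J²)) = 2/(1+0.0455146); ω* = 2/1.0455146 = 1.912934.
Hence ρ(B_{ω*}) = 1.912934 − 1 = 0.912934.

ρ_SOR = 0.912934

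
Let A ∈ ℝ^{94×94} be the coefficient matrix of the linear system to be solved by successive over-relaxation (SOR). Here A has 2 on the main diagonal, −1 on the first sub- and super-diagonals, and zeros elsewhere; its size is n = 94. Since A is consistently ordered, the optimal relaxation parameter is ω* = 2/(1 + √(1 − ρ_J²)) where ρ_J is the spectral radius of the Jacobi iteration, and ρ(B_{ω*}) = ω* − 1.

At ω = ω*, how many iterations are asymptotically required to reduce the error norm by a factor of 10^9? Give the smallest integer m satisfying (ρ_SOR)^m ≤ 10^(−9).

With n=94, ρ(Jacobi) = cos(π/95) = 0.9994533.
1 − cos²(π/95) = sin²(π/95) ⇒ √(1−ρ_J²) = sin(π/95) = 0.0330634.
ω* = 2 / (1 + 0.0330634) = 2 / 1.0330634 ≈ 1.9359896.
At ω = 1.9359896 every |λ(B_ω)| = ω−1, so ρ_SOR = 0.9359896.
(0.9359896)^m ≤ 10^{−9}  ⇒  m·ln(0.9359896) ≤ −9·ln10  ⇒  m ≥ 313.273  ⇒  m = 314

m = 314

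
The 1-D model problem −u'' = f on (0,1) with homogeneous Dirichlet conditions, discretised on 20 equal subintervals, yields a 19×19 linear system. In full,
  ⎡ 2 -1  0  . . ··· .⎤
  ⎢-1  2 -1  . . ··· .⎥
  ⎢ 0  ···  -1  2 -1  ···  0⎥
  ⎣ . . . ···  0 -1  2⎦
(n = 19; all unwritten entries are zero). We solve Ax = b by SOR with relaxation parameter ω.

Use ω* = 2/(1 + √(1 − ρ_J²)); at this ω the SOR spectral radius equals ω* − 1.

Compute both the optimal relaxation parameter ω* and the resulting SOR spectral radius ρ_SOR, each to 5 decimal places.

ω* = 1.72945, ρ_SOR = 0.72945

spectrum of D⁻¹(L+U) = {cos(kπ/20) : 1≤k≤19}; ρ_J = cos(π/20) = 0.98769.
root = sin(π/20) = 0.156434  (since 1−cos² = sin²).
ω* = 2 / (1 + 0.156434) = 2 / 1.156434 ≈ 1.72945.
ρ_SOR = ω* − 1 = 1.72945 − 1 = 0.72945.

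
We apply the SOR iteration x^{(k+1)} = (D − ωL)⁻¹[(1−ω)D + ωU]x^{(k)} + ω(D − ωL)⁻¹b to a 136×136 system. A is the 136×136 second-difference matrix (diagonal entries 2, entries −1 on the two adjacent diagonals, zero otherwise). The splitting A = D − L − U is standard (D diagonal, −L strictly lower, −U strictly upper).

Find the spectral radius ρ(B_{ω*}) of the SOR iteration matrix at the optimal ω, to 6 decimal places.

ρ_SOR = 0.955169

[ρ_J] n=136: ρ(B_J) = cos(π/(n+1)) = cos(π/137) = 0.999737.
1 − cos²(π/137) = sin²(π/137) ⇒ √(1−ρ_J²) = sin(π/137) = 0.0229293.
ω* = 2/(1 + 0.0229293) = 2/1.0229293 = 1.955169.
Hence ρ(B_{ω*}) = 1.955169 − 1 = 0.955169.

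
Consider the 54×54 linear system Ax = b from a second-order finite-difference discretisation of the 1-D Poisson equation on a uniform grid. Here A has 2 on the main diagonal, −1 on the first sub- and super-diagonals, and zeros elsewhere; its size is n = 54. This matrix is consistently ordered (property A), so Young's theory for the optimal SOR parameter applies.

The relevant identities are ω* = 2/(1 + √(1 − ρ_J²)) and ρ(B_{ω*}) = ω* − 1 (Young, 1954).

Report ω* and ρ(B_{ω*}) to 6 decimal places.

B_J for the 54×54 system has eigenvalues cos(kπ/55); ρ_J = cos(π/55) = 0.998369.
root = sin(π/55) = 0.0570888  (since 1−cos² = sin²).
[ω*] 2 ÷ (1 + 0.0570888) = 2 ÷ 1.0570888 = 1.891989.
Hence ρ(B_{ω*}) = 1.891989 − 1 = 0.891989.

ω* = 1.891989, ρ_SOR = 0.891989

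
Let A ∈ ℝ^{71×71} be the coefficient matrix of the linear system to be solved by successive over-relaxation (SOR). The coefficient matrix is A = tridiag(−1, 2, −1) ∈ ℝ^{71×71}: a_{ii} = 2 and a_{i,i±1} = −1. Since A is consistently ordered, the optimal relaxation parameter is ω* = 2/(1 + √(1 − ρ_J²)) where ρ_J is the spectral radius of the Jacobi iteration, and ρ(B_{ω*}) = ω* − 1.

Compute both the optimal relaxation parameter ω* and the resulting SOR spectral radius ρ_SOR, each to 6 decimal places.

ω* = 1.916407, ρ_SOR = 0.916407

spectrum of D⁻¹(L+U) = {cos(kπ/72) : 1≤k≤71}; ρ_J = cos(π/72) = 0.999048.
√(1 − cos²(π/72)) = sin(π/72) ≈ 0.0436194.
Then 2/(1+√(1−ρ_J²)) = 2/(1+0.0436194); ω* = 2/1.0436194 = 1.916407.
Hence ρ(B_{ω*}) = 1.916407 − 1 = 0.916407.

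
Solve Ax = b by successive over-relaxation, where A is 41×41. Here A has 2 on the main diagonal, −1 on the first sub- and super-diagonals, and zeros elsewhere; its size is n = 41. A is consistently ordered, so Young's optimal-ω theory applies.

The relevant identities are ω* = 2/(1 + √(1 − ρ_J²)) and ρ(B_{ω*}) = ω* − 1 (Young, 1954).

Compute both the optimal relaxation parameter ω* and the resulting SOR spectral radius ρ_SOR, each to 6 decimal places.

ω* = 1.860932, ρ_SOR = 0.860932

ρ_J = max_k |cos(kπ/42)| = cos(π/42) = 0.997204
√(1−ρ_J²) simplifies to sin(π/42) = 0.0747301.
ω* = 2/(1+0.0747301) = 1.860932
ρ_SOR = ω* − 1 ≈ 0.860932.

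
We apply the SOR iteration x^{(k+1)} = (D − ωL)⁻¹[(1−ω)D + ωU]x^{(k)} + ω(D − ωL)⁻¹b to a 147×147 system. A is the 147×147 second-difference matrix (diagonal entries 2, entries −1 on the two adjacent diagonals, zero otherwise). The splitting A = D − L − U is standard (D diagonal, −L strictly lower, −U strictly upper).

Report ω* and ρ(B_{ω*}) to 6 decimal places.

ω* = 1.958432, ρ_SOR = 0.958432

With n=147, ρ(Jacobi) = cos(π/148) = 0.999775.
√(1−ρ_J²) simplifies to sin(π/148) = 0.0212254.
Then 2/(1+√(1−ρ_J²)) = 2/(1+0.0212254); ω* = 2/1.0212254 = 1.958432.
ρ_SOR = ω* − 1 ≈ 0.958432.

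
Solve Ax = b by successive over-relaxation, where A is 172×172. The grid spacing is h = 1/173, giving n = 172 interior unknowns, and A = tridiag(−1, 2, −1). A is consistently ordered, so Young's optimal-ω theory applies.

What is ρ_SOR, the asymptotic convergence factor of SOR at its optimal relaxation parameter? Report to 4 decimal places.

ρ_SOR = 0.9643

spectrum of D⁻¹(L+U) = {cos(kπ/173) : 1≤k≤172}; ρ_J = cos(π/173) = 0.9998.
√(1−ρ_J²) simplifies to sin(π/173) = 0.01816.
Then 2/(1+√(1−ρ_J²)) = 2/(1+0.01816); ω* = 2/1.01816 = 1.9643.
ρ(B_{ω*}) = ω*−1 = 0.9643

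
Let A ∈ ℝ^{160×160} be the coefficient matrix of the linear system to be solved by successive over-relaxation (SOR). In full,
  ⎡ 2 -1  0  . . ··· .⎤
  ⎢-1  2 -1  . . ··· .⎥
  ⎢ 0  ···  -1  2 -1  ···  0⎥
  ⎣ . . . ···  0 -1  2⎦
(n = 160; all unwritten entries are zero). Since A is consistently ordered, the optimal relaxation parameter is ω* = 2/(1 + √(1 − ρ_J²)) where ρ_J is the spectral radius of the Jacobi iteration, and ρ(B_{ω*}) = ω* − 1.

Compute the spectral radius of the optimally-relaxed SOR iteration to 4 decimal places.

ρ_SOR = 0.9617

ρ_J = max_k |cos(kπ/161)| = cos(π/161) = 0.9998
root = sin(π/161) = 0.01951  (since 1−cos² = sin²).
ω* = 2/(1 + 0.01951) = 2/1.01951 = 1.9617.
ρ_SOR = ω* − 1 ≈ 0.9617.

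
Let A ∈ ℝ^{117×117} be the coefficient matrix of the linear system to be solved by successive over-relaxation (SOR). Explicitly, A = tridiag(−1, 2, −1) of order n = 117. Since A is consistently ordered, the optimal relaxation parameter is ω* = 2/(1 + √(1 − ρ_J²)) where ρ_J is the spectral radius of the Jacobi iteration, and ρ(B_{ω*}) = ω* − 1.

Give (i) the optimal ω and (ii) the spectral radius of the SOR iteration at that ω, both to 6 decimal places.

With n=117, ρ(Jacobi) = cos(π/118) = 0.999646.
√(1−ρ_J²) = |sin(π/118)| = 0.0266205
ω* = 2/(1+0.0266205) = 1.948140
ρ(B_{ω*}) = ω*−1 = 0.948140

ω* = 1.948140, ρ_SOR = 0.948140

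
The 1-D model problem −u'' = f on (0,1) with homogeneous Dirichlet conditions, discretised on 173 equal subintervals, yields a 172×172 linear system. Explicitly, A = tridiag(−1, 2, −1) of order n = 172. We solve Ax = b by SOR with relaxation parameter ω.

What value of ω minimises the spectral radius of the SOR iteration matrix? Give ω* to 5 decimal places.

ω* = 1.96433

spectrum of D⁻¹(L+U) = {cos(kπ/173) : 1≤k≤172}; ρ_J = cos(π/173) = 0.99984.
√(1−ρ_J²) = |sin(π/173)| = 0.018158
ω* = 2/(1+0.018158) = 1.96433
At ω = 1.96433 every |λ(B_ω)| = ω−1, so ρ_SOR = 0.96433.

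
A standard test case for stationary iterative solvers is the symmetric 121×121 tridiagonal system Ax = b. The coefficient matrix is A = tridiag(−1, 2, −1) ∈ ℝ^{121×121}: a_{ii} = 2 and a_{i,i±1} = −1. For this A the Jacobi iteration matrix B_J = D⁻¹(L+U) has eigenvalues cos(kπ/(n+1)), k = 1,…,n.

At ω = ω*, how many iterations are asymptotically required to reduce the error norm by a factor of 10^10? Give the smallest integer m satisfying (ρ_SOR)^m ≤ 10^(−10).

m = 448

ρ_J = max_k |cos(kπ/122)| = cos(π/122) = 0.9996685
√(1−ρ_J²) = |sin(π/122)| = 0.0257479
ω* = 2 / (1 + 0.0257479) = 2 / 1.0257479 ≈ 1.9497968.
and ρ(B_{ω*}) = 1.9497968 − 1 = 0.9497968.
Need (0.9497968)^m ≤ 10^(−10): m ≥ 10·ln10/|ln 0.9497968| = 23.0259/0.0515072 = 447.042 ⇒ m = 448.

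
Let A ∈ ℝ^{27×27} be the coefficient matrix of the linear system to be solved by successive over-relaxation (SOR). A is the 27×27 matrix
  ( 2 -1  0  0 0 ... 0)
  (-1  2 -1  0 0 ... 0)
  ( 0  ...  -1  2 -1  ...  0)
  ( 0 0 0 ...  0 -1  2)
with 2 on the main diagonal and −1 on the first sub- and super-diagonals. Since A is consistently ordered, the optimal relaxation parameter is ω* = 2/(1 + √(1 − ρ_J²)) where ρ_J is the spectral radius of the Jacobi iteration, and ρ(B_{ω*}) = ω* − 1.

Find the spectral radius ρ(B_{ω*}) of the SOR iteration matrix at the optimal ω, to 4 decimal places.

ρ_SOR = 0.7986

½·tridiag(1,0,1) at n=27: λ_k = cos(kπ/28); max |λ| at k=1 ⇒ ρ_J = cos(π/28) ≈ 0.9937.
root = sin(π/28) = 0.11196  (since 1−cos² = sin²).
Young: ω* = 2/(1+√(1−ρ_J²)) = 2/(1+0.11196) = 2/1.11196 = 1.7986.
Hence ρ(B_{ω*}) = 1.7986 − 1 = 0.7986.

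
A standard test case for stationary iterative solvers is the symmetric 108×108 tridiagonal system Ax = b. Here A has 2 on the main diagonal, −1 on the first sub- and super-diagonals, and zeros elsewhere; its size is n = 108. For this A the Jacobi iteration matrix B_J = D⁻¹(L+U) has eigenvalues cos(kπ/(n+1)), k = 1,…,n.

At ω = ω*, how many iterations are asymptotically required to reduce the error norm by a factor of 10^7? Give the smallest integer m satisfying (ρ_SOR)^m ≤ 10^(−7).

With n=108, ρ(Jacobi) = cos(π/109) = 0.9995847.
√(1−ρ_J²) = |sin(π/109)| = 0.0288180
So ω* = 2/1.0288180 = 1.9439784 (Young).
ρ_SOR = ω* − 1 = 1.9439784 − 1 = 0.9439784.
Need (0.9439784)^m ≤ 10^(−7): m ≥ 7·ln10/|ln 0.9439784| = 16.1181/0.057652 = 279.576 ⇒ m = 280.

m = 280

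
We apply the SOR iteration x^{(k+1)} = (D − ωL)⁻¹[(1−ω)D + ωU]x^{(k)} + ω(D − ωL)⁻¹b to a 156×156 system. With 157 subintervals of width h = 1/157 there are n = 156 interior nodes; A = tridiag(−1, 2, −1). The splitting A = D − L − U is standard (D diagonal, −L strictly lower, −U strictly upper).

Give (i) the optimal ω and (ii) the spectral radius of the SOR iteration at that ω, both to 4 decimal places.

ω* = 1.9608, ρ_SOR = 0.9608

n=156: λ(B_J) = 1 − λ(A)/2 = cos(kπ/157); k=1 gives ρ_J = 0.9998.
√(1−ρ_J²) = |sin(π/157)| = 0.02001
[ω*] 2 ÷ (1 + 0.02001) = 2 ÷ 1.02001 = 1.9608.
ρ_SOR = ω* − 1 = 1.9608 − 1 = 0.9608.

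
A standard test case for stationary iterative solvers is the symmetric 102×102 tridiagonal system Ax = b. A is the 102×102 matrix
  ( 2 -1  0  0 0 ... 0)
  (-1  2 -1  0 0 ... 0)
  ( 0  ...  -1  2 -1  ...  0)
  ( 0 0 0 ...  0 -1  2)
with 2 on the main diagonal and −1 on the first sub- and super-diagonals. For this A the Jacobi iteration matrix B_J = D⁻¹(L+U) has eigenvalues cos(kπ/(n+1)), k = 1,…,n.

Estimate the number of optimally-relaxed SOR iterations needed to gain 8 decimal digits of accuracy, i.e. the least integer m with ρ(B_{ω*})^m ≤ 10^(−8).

m = 302

B_J for the 102×102 system has eigenvalues cos(kπ/103); ρ_J = cos(π/103) = 0.9995349.
√(1−ρ_J²) simplifies to sin(π/103) = 0.0304962.
ω* = 2 / (1 + 0.0304962) = 2 / 1.0304962 ≈ 1.9408126.
ρ_SOR = ω* − 1 ≈ 0.9408126.
8·ln10 = 18.4207; −ln(0.9408126) = 0.0610113; m = ⌈18.4207/0.0610113⌉ = ⌈301.923⌉ = 302.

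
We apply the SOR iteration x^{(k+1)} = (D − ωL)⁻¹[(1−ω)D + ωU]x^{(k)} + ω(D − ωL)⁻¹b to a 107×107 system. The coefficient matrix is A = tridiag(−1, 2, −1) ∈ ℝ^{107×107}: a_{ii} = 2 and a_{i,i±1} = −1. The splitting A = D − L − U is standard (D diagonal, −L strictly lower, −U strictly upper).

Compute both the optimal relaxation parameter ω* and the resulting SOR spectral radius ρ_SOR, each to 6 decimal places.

n=107: λ(B_J) = 1 − λ(A)/2 = cos(kπ/108); k=1 gives ρ_J = 0.999577.
1 − cos²(π/108) = sin²(π/108) ⇒ √(1−ρ_J²) = sin(π/108) = 0.0290847.
So ω* = 2/1.0290847 = 1.943475 (Young).
ρ(B_{ω*}) = ω*−1 = 0.943475

ω* = 1.943475, ρ_SOR = 0.943475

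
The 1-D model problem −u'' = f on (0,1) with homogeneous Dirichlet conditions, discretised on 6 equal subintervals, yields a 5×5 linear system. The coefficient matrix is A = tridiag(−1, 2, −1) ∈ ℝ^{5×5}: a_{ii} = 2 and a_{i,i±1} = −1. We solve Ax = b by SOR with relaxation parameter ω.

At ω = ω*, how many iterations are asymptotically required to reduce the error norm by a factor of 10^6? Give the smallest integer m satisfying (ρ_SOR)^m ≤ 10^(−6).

B_J for the 5×5 system has eigenvalues cos(kπ/6); ρ_J = cos(π/6) = 0.8660254.
√(1 − cos²(π/6)) = sin(π/6) ≈ 0.5000000.
Young: ω* = 2/(1+√(1−ρ_J²)) = 2/(1+0.5000000) = 2/1.5000000 = 1.3333333.
ρ(B_{ω*}) = ω*−1 = 0.3333333
(0.3333333)^m ≤ 10^{−6}  ⇒  m·ln(0.3333333) ≤ −6·ln10  ⇒  m ≥ 12.575  ⇒  m = 13

m = 13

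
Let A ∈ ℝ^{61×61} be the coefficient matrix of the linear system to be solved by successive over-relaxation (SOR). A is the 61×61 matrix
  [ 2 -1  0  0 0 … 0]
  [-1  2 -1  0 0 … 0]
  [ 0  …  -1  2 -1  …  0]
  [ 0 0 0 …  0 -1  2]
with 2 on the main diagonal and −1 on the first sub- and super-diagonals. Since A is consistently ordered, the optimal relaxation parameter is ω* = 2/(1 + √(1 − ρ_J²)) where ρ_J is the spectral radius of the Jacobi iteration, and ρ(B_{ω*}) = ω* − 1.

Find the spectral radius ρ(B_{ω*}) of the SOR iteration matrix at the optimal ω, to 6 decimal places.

n=61: λ(B_J) = 1 − λ(A)/2 = cos(kπ/62); k=1 gives ρ_J = 0.998717.
√(1 − cos²(π/62)) = sin(π/62) ≈ 0.0506492.
Young: ω* = 2/(1+√(1−ρ_J²)) = 2/(1+0.0506492) = 2/1.0506492 = 1.903585.
Hence ρ(B_{ω*}) = 1.903585 − 1 = 0.903585.

ρ_SOR = 0.903585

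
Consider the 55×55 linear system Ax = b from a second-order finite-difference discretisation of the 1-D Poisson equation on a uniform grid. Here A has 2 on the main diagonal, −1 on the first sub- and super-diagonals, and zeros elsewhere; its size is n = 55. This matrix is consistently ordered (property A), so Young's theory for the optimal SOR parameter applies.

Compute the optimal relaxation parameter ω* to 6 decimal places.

ω* = 1.893813

n=55: λ(B_J) = 1 − λ(A)/2 = cos(kπ/56); k=1 gives ρ_J = 0.998427.
√(1−ρ_J²) simplifies to sin(π/56) = 0.0560704.
ω* = 2/(1 + 0.0560704) = 2/1.0560704 = 1.893813.
and ρ(B_{ω*}) = 1.893813 − 1 = 0.893813.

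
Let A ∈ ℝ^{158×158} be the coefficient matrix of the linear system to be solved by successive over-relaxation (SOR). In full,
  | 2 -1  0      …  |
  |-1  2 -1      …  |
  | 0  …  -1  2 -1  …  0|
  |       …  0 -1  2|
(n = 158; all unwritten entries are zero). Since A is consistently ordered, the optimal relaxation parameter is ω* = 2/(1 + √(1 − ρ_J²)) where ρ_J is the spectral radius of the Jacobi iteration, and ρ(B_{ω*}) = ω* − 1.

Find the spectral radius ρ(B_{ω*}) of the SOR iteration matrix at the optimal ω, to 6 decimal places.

spectrum of D⁻¹(L+U) = {cos(kπ/159) : 1≤k≤158}; ρ_J = cos(π/159) = 0.999805.
√(1−ρ_J²) simplifies to sin(π/159) = 0.0197572.
Young: ω* = 2/(1+√(1−ρ_J²)) = 2/(1+0.0197572) = 2/1.0197572 = 1.961251.
and ρ(B_{ω*}) = 1.961251 − 1 = 0.961251.

ρ_SOR = 0.961251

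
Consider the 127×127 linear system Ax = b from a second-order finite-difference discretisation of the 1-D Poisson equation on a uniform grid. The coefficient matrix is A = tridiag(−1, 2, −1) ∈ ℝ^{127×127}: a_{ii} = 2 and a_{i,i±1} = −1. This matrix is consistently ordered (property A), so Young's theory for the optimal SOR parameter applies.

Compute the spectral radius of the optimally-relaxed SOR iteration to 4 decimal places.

ρ_SOR = 0.9521

½·tridiag(1,0,1) at n=127: λ_k = cos(kπ/128); max |λ| at k=1 ⇒ ρ_J = cos(π/128) ≈ 0.9997.
√(1−ρ_J²) = |sin(π/128)| = 0.02454
[ω*] 2 ÷ (1 + 0.02454) = 2 ÷ 1.02454 = 1.9521.
[ρ_SOR] ω* − 1 = 0.9521.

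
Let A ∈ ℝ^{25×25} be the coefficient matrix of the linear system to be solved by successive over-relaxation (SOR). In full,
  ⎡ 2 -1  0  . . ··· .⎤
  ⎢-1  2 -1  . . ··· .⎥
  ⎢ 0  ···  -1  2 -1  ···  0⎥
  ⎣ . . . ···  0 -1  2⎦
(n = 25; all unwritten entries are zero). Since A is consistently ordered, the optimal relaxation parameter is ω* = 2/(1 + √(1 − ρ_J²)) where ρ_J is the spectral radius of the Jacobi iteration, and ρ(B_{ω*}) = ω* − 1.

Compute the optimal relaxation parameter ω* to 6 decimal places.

n=25: λ(B_J) = 1 − λ(A)/2 = cos(kπ/26); k=1 gives ρ_J = 0.992709.
√(1−ρ_J²) = |sin(π/26)| = 0.1205367
Then 2/(1+√(1−ρ_J²)) = 2/(1+0.1205367); ω* = 2/1.1205367 = 1.784859.
[ρ_SOR] ω* − 1 = 0.784859.

ω* = 1.784859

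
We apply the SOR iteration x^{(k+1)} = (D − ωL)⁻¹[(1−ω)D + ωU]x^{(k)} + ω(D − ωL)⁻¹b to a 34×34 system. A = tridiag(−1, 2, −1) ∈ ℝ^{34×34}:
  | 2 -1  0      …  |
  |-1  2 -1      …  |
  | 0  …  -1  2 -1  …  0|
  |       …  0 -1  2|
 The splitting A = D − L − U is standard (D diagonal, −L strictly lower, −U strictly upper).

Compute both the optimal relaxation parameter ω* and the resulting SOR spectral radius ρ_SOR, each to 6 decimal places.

ω* = 1.835470, ρ_SOR = 0.835470

spectrum of D⁻¹(L+U) = {cos(kπ/35) : 1≤k≤34}; ρ_J = cos(π/35) = 0.995974.
√(1−ρ_J²) = |sin(π/35)| = 0.0896393
ω* = 2/(1+0.0896393) = 1.835470
[ρ_SOR] ω* − 1 = 0.835470.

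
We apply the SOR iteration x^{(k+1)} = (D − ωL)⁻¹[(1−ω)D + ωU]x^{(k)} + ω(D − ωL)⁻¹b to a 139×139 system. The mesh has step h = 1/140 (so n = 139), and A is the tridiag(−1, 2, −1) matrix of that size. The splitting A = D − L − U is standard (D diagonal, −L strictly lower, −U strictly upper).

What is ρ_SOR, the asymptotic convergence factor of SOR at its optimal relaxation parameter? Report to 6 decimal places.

ρ_SOR = 0.956109

[ρ_J] n=139: ρ(B_J) = cos(π/(n+1)) = cos(π/140) = 0.999748.
√(1 − cos²(π/140)) = sin(π/140) ≈ 0.0224381.
Then 2/(1+√(1−ρ_J²)) = 2/(1+0.0224381); ω* = 2/1.0224381 = 1.956109.
ρ_SOR = ω* − 1 = 1.956109 − 1 = 0.956109.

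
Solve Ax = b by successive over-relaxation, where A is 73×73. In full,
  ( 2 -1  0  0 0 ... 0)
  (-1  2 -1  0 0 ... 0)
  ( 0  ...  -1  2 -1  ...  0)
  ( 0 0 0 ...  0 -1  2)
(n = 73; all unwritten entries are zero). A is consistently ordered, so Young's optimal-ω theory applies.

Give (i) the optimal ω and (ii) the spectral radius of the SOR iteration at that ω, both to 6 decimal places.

ω* = 1.918573, ρ_SOR = 0.918573

[ρ_J] n=73: ρ(B_J) = cos(π/(n+1)) = cos(π/74) = 0.999099.
√(1 − cos²(π/74)) = sin(π/74) ≈ 0.0424412.
ω* = 2/(1+0.0424412) = 1.918573
Hence ρ(B_{ω*}) = 1.918573 − 1 = 0.918573.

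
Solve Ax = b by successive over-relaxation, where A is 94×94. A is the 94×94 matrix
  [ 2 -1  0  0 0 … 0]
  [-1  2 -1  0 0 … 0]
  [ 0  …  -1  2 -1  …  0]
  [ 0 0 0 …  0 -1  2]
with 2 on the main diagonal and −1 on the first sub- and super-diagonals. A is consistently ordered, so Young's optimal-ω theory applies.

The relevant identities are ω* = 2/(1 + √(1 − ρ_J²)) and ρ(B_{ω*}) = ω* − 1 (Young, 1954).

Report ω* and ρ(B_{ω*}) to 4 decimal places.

ω* = 1.9360, ρ_SOR = 0.9360

n=94: λ(B_J) = 1 − λ(A)/2 = cos(kπ/95); k=1 gives ρ_J = 0.9995.
√(1 − cos²(π/95)) = sin(π/95) ≈ 0.03306.
ω* = 2/(1 + 0.03306) = 2/1.03306 = 1.9360.
ρ(B_{ω*}) = ω*−1 = 0.9360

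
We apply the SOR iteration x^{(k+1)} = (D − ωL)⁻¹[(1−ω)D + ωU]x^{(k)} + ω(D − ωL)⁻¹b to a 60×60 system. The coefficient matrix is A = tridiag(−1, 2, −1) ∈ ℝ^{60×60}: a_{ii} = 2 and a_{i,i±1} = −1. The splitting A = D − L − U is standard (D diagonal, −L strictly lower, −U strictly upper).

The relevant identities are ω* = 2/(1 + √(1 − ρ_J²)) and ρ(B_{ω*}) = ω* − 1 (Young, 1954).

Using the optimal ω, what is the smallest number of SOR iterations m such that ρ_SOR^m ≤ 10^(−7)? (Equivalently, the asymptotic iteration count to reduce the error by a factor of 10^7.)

m = 157

B_J for the 60×60 system has eigenvalues cos(kπ/61); ρ_J = cos(π/61) = 0.9986741.
√(1−ρ_J²) = |sin(π/61)| = 0.0514788
ω* = 2/(1 + 0.0514788) = 2/1.0514788 = 1.9020830.
At ω = 1.9020830 every |λ(B_ω)| = ω−1, so ρ_SOR = 0.9020830.
ρ_SOR^m ≤ 10^(−7) ⇔ m ≥ 7·ln10/(−ln 0.9020830) = 16.1181/0.103049 = 156.412; m = ⌈156.412⌉ = 157.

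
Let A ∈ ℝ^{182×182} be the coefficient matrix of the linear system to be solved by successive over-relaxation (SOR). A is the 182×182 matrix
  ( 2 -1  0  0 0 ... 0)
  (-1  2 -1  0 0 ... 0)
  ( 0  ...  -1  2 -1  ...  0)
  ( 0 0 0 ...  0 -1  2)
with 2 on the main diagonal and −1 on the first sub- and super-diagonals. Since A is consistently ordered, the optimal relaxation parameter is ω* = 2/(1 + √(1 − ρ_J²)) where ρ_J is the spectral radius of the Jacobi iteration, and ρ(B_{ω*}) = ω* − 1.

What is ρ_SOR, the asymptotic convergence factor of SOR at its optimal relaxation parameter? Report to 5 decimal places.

ρ_SOR = 0.96625

½·tridiag(1,0,1) at n=182: λ_k = cos(kπ/183); max |λ| at k=1 ⇒ ρ_J = cos(π/183) ≈ 0.99985.
√(1−ρ_J²) = |sin(π/183)| = 0.017166
ω* = 2/(1 + 0.017166) = 2/1.017166 = 1.96625.
and ρ(B_{ω*}) = 1.96625 − 1 = 0.96625.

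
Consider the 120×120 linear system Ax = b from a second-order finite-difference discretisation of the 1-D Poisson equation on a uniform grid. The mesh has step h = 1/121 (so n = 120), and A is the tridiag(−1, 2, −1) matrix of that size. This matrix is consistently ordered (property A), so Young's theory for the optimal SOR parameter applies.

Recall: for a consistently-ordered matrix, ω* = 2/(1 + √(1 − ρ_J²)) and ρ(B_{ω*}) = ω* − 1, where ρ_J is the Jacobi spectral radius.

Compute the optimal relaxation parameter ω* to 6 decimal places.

ω* = 1.949392

B_J for the 120×120 system has eigenvalues cos(kπ/121); ρ_J = cos(π/121) = 0.999663.
√(1−ρ_J²) simplifies to sin(π/121) = 0.0259607.
So ω* = 2/1.0259607 = 1.949392 (Young).
Hence ρ(B_{ω*}) = 1.949392 − 1 = 0.949392.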